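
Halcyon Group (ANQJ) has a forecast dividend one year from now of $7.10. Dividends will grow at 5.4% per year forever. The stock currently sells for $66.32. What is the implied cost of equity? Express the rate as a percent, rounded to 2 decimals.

Rearranging the constant-growth DDM: r = D₁/P₀ + g.
r = 7.1000 / 66.32 + 0.054 = 0.10706 + 0.054 = 0.16106

16.11%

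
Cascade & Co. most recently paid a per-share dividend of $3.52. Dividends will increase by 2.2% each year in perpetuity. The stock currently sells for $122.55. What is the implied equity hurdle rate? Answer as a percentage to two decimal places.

5.14%

Rearranging the constant-growth DDM: r = D₁/P₀ + g.
D₁ = 3.52 × (1 + 0.022) = 3.5974.
r = 3.5974 / 122.55 + 0.022 = 0.02935 + 0.022 = 0.05135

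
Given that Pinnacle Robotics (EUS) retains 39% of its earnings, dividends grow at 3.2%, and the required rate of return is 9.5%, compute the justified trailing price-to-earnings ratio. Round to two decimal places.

Payout ratio b = 1 − 0.39 = 0.61.
Justified trailing P/E = b(1+g)/(r−g) = 0.61×(1+0.032)/(0.095−0.032) = 9.9924

9.99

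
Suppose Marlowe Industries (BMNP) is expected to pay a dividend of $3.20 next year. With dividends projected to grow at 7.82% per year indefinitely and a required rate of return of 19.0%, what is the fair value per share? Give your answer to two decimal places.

$28.62

Gordon growth model: P₀ = D₁/(r − g), with D₁ = 3.20 given directly.
P₀ = 3.2000 / (0.19 − 0.0782) = 3.2000 / 0.1118 = 28.6225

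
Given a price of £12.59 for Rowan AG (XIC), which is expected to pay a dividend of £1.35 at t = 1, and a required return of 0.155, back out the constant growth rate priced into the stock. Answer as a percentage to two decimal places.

4.78%

From P₀ = D₁/(r − g), the implied growth is g = r − D₁/P₀.
g = 0.155 − 1.35/12.59 = 0.155 − 0.10723 = 0.04777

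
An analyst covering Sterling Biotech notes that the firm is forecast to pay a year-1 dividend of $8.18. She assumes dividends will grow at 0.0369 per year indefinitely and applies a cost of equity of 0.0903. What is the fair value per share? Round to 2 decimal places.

Gordon growth model: P₀ = D₁/(r − g), with D₁ = 8.18 given directly.
P₀ = 8.1800 / (0.0903 − 0.0369) = 8.1800 / 0.0534 = 153.1835

$153.18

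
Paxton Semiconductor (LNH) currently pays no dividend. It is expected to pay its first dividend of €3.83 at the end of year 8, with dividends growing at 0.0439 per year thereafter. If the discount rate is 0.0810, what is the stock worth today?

€59.85

Deferred-dividend DDM. At t=7 the remaining stream is a growing perpetuity with first payment D_8 = 3.83.
V_7 = D_8/(r−g) = 3.83/(0.081−0.0439) = 103.2345
P₀ = V_7/(1+r)^7 = 103.2345/(1+0.081)^7 = 59.8474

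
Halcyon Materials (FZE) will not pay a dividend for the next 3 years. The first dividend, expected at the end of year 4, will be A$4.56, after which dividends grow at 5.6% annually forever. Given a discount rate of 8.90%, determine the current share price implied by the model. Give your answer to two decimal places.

A$107.00

Deferred-dividend DDM. At t=3 the remaining stream is a growing perpetuity with first payment D_4 = 4.56.
V_3 = D_4/(r−g) = 4.56/(0.089−0.056) = 138.1818
P₀ = V_3/(1+r)^3 = 138.1818/(1+0.089)^3 = 106.9959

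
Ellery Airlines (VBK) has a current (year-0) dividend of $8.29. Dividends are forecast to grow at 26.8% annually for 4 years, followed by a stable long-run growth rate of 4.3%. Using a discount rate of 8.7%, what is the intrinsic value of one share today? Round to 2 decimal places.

$413.33

Two-stage DDM. Project D₁…D_4 at 0.268, terminal growth 0.043, discount at r = 0.087.
D_1 = 10.5117
D_2 = 13.3289
D_3 = 16.9010
D_4 = 21.4305
Terminal value at t=4: TV = D_5/(r−g) = 22.3520/(0.087−0.043) = 507.9994
P₀ = 10.5117/(1+0.087)^1 + 13.3289/(1+0.087)^2 + 16.9010/(1+0.087)^3 + 21.4305/(1+0.087)^4 + 507.9994/(1+0.087)^4 = 413.3292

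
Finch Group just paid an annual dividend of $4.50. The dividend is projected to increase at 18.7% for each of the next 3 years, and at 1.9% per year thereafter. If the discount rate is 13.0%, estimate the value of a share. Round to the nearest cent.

Two-stage DDM. Project D₁…D_3 at 0.187, terminal growth 0.019, discount at r = 0.13.
D_1 = 5.3415
D_2 = 6.3404
D_3 = 7.5260
Terminal value at t=3: TV = D_4/(r−g) = 7.6690/(0.13−0.019) = 69.0901
P₀ = 5.3415/(1+0.13)^1 + 6.3404/(1+0.13)^2 + 7.5260/(1+0.13)^3 + 69.0901/(1+0.13)^3 = 62.7912

$62.79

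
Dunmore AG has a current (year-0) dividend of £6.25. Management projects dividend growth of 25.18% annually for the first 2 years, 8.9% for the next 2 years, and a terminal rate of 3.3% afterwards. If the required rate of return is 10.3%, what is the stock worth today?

Three-stage DDM. Project D₁…D_4; terminal Gordon value at t=4 with g = 0.033; discount at r = 0.103.
D_1 = 7.8238
D_2 = 9.7938
D_3 = 10.6654
D_4 = 11.6146
TV_4 = 11.9979/(0.103−0.033) = 171.3989
P₀ = Σ Dₜ/(1+r)ᵗ + TV_4/(1+r)^4 = 146.7374

£146.74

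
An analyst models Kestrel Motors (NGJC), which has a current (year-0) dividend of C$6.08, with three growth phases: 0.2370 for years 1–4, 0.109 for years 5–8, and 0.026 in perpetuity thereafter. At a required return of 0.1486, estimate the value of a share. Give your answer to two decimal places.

C$118.85

Three-stage DDM. Project D₁…D_8; terminal Gordon value at t=8 with g = 0.026; discount at r = 0.1486.
D_1 = 7.5210
D_2 = 9.3034
D_3 = 11.5083
D_4 = 14.2358
D_5 = 15.7875
D_6 = 17.5084
D_7 = 19.4168
D_8 = 21.5332
TV_8 = 22.0931/(0.1486−0.026) = 180.2044
P₀ = Σ Dₜ/(1+r)ᵗ + TV_8/(1+r)^8 = 118.8518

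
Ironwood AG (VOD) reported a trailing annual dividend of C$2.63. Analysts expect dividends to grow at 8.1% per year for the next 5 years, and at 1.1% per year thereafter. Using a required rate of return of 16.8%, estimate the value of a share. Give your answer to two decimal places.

C$21.99

Two-stage DDM. Project D₁…D_5 at 0.081, terminal growth 0.011, discount at r = 0.168.
D_1 = 2.8430
D_2 = 3.0733
D_3 = 3.3223
D_4 = 3.5914
D_5 = 3.8823
Terminal value at t=5: TV = D_6/(r−g) = 3.9250/(0.168−0.011) = 24.9998
P₀ = 2.8430/(1+0.168)^1 + 3.0733/(1+0.168)^2 + 3.3223/(1+0.168)^3 + 3.5914/(1+0.168)^4 + 3.8823/(1+0.168)^5 + 24.9998/(1+0.168)^5 = 21.9882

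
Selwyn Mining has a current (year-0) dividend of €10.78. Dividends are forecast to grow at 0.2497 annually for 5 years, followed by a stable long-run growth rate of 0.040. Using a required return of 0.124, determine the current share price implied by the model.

€301.68

Two-stage DDM. Project D₁…D_5 at 0.2497, terminal growth 0.04, discount at r = 0.124.
D_1 = 13.4718
D_2 = 16.8357
D_3 = 21.0395
D_4 = 26.2931
D_5 = 32.8585
Terminal value at t=5: TV = D_6/(r−g) = 34.1728/(0.124−0.04) = 406.8194
P₀ = 13.4718/(1+0.124)^1 + 16.8357/(1+0.124)^2 + 21.0395/(1+0.124)^3 + 26.2931/(1+0.124)^4 + 32.8585/(1+0.124)^5 + 406.8194/(1+0.124)^5 = 301.6781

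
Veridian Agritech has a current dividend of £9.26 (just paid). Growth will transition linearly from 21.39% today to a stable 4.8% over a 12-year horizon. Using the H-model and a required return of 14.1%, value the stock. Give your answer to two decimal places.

H-model: P₀ = D₀[(1+g_L) + H(g_S−g_L)]/(r−g_L), with H = 12/2 = 6.
P₀ = 9.26 × [(1+0.048) + 6×(0.2139−0.048)] / (0.141−0.048)
   = 9.26 × 2.0434 / 0.093 = 203.4611

£203.46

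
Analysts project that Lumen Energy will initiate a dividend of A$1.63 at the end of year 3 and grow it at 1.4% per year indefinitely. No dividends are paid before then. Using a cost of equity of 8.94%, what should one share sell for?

Deferred-dividend DDM. At t=2 the remaining stream is a growing perpetuity with first payment D_3 = 1.63.
V_2 = D_3/(r−g) = 1.63/(0.0894−0.014) = 21.6180
P₀ = V_2/(1+r)^2 = 21.6180/(1+0.0894)^2 = 18.2155

A$18.22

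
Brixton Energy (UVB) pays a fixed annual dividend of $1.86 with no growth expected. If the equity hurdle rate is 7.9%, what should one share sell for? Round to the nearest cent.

$23.54

Zero-growth DDM (perpetuity): P₀ = D/r = 1.86 / 0.079 = 23.5443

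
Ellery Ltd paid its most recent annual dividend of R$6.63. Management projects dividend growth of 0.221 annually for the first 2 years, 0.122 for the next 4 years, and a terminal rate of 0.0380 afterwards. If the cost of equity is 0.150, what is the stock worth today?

Three-stage DDM. Project D₁…D_6; terminal Gordon value at t=6 with g = 0.038; discount at r = 0.15.
D_1 = 8.0952
D_2 = 9.8843
D_3 = 11.0902
D_4 = 12.4432
D_5 = 13.9612
D_6 = 15.6645
TV_6 = 16.2597/(0.15−0.038) = 145.1763
P₀ = Σ Dₜ/(1+r)ᵗ + TV_6/(1+r)^6 = 105.3967

R$105.40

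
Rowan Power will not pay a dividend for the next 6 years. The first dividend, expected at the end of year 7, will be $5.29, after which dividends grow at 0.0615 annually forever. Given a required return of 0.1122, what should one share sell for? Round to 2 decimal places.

$55.13

Deferred-dividend DDM. At t=6 the remaining stream is a growing perpetuity with first payment D_7 = 5.29.
V_6 = D_7/(r−g) = 5.29/(0.1122−0.0615) = 104.3393
P₀ = V_6/(1+r)^6 = 104.3393/(1+0.1122)^6 = 55.1252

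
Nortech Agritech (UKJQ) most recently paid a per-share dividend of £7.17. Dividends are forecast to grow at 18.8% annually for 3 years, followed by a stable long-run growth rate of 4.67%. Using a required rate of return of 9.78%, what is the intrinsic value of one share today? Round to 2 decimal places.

Two-stage DDM. Project D₁…D_3 at 0.188, terminal growth 0.0467, discount at r = 0.0978.
D_1 = 8.5180
D_2 = 10.1193
D_3 = 12.0218
Terminal value at t=3: TV = D_4/(r−g) = 12.5832/(0.0978−0.0467) = 246.2463
P₀ = 8.5180/(1+0.0978)^1 + 10.1193/(1+0.0978)^2 + 12.0218/(1+0.0978)^3 + 246.2463/(1+0.0978)^3 = 211.3653

£211.37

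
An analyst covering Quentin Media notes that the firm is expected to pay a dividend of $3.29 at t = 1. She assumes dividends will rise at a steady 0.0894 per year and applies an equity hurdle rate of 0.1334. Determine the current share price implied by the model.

Gordon growth model: P₀ = D₁/(r − g), with D₁ = 3.29 given directly.
P₀ = 3.2900 / (0.1334 − 0.0894) = 3.2900 / 0.044 = 74.7727

$74.77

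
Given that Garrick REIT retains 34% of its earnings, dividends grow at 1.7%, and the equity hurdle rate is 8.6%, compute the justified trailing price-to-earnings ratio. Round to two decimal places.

9.73

Payout ratio b = 1 − 0.34 = 0.66.
Justified trailing P/E = b(1+g)/(r−g) = 0.66×(1+0.017)/(0.086−0.017) = 9.7278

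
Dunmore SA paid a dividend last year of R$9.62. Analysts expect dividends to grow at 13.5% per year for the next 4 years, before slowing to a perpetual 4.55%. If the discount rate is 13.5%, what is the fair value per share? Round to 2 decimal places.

Two-stage DDM. Project D₁…D_4 at 0.135, terminal growth 0.0455, discount at r = 0.135.
D_1 = 10.9187
D_2 = 12.3927
D_3 = 14.0657
D_4 = 15.9646
Terminal value at t=4: TV = D_5/(r−g) = 16.6910/(0.135−0.0455) = 186.4917
P₀ = 10.9187/(1+0.135)^1 + 12.3927/(1+0.135)^2 + 14.0657/(1+0.135)^3 + 15.9646/(1+0.135)^4 + 186.4917/(1+0.135)^4 = 150.8566

R$150.86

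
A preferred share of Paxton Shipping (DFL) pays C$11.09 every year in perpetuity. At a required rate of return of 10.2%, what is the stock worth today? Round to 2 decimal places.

C$108.73

Zero-growth DDM (perpetuity): P₀ = D/r = 11.09 / 0.102 = 108.7255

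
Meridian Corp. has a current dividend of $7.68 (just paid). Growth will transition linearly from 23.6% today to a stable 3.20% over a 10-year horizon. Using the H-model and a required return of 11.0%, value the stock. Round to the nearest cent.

H-model: P₀ = D₀[(1+g_L) + H(g_S−g_L)]/(r−g_L), with H = 10/2 = 5.
P₀ = 7.68 × [(1+0.032) + 5×(0.236−0.032)] / (0.11−0.032)
   = 7.68 × 2.0520 / 0.078 = 202.0431

$202.04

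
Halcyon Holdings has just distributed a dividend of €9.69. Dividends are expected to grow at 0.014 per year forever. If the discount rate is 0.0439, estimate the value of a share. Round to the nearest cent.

€328.62

Gordon growth model: P₀ = D₁/(r − g). D₁ = 9.69 × (1 + 0.014) = 9.8257.
P₀ = 9.8257 / (0.0439 − 0.014) = 9.8257 / 0.0299 = 328.6174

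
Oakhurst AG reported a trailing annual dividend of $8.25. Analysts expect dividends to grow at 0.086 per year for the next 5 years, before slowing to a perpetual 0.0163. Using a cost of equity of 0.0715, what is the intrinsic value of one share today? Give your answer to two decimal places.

$205.41

Two-stage DDM. Project D₁…D_5 at 0.086, terminal growth 0.0163, discount at r = 0.0715.
D_1 = 8.9595
D_2 = 9.7300
D_3 = 10.5668
D_4 = 11.4755
D_5 = 12.4624
Terminal value at t=5: TV = D_6/(r−g) = 12.6656/(0.0715−0.0163) = 229.4489
P₀ = 8.9595/(1+0.0715)^1 + 9.7300/(1+0.0715)^2 + 10.5668/(1+0.0715)^3 + 11.4755/(1+0.0715)^4 + 12.4624/(1+0.0715)^5 + 229.4489/(1+0.0715)^5 = 205.4072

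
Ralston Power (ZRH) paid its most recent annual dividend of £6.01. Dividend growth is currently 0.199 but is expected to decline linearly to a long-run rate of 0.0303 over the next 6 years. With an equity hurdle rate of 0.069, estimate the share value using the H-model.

H-model: P₀ = D₀[(1+g_L) + H(g_S−g_L)]/(r−g_L), with H = 6/2 = 3.
P₀ = 6.01 × [(1+0.0303) + 3×(0.199−0.0303)] / (0.069−0.0303)
   = 6.01 × 1.5364 / 0.0387 = 238.5986

£238.60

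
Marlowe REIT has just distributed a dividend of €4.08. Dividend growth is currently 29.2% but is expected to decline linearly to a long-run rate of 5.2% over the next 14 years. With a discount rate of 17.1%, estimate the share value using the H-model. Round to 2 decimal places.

H-model: P₀ = D₀[(1+g_L) + H(g_S−g_L)]/(r−g_L), with H = 14/2 = 7.
P₀ = 4.08 × [(1+0.052) + 7×(0.292−0.052)] / (0.171−0.052)
   = 4.08 × 2.7320 / 0.119 = 93.6686

€93.67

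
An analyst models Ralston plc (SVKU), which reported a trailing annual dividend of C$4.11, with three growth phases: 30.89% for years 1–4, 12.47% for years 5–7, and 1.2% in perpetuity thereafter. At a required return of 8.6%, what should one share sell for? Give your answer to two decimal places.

Three-stage DDM. Project D₁…D_7; terminal Gordon value at t=7 with g = 0.012; discount at r = 0.086.
D_1 = 5.3796
D_2 = 7.0413
D_3 = 9.2164
D_4 = 12.0633
D_5 = 13.5676
D_6 = 15.2595
D_7 = 17.1624
TV_7 = 17.3683/(0.086−0.012) = 234.7073
P₀ = Σ Dₜ/(1+r)ᵗ + TV_7/(1+r)^7 = 186.4487

C$186.45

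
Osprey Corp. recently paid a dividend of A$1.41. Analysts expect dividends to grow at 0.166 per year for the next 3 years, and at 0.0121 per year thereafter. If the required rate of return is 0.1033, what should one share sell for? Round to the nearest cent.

Two-stage DDM. Project D₁…D_3 at 0.166, terminal growth 0.0121, discount at r = 0.1033.
D_1 = 1.6441
D_2 = 1.9170
D_3 = 2.2352
Terminal value at t=3: TV = D_4/(r−g) = 2.2622/(0.1033−0.0121) = 24.8052
P₀ = 1.6441/(1+0.1033)^1 + 1.9170/(1+0.1033)^2 + 2.2352/(1+0.1033)^3 + 24.8052/(1+0.1033)^3 = 23.1991

A$23.20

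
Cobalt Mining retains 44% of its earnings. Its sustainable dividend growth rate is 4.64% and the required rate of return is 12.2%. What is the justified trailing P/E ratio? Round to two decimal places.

7.75

Payout ratio b = 1 − 0.44 = 0.56.
Justified trailing P/E = b(1+g)/(r−g) = 0.56×(1+0.0464)/(0.122−0.0464) = 7.7511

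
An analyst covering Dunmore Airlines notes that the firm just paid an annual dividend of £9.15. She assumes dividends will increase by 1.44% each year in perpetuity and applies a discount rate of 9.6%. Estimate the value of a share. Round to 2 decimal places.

Gordon growth model: P₀ = D₁/(r − g). D₁ = 9.15 × (1 + 0.0144) = 9.2818.
P₀ = 9.2818 / (0.096 − 0.0144) = 9.2818 / 0.0816 = 113.7471

£113.75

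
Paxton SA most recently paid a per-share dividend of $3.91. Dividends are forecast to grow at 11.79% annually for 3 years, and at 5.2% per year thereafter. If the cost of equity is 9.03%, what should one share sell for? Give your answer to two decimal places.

$128.10

Two-stage DDM. Project D₁…D_3 at 0.1179, terminal growth 0.052, discount at r = 0.0903.
D_1 = 4.3710
D_2 = 4.8863
D_3 = 5.4624
Terminal value at t=3: TV = D_4/(r−g) = 5.7465/(0.0903−0.052) = 150.0385
P₀ = 4.3710/(1+0.0903)^1 + 4.8863/(1+0.0903)^2 + 5.4624/(1+0.0903)^3 + 150.0385/(1+0.0903)^3 = 128.0956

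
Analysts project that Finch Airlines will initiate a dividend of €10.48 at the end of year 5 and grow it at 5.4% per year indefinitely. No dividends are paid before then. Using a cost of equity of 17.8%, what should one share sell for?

€43.89

Deferred-dividend DDM. At t=4 the remaining stream is a growing perpetuity with first payment D_5 = 10.48.
V_4 = D_5/(r−g) = 10.48/(0.178−0.054) = 84.5161
P₀ = V_4/(1+r)^4 = 84.5161/(1+0.178)^4 = 43.8893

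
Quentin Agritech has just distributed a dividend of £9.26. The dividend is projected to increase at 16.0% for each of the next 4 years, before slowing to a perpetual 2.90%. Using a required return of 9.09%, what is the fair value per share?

£240.09

Two-stage DDM. Project D₁…D_4 at 0.16, terminal growth 0.029, discount at r = 0.0909.
D_1 = 10.7416
D_2 = 12.4603
D_3 = 14.4539
D_4 = 16.7665
Terminal value at t=4: TV = D_5/(r−g) = 17.2527/(0.0909−0.029) = 278.7197
P₀ = 10.7416/(1+0.0909)^1 + 12.4603/(1+0.0909)^2 + 14.4539/(1+0.0909)^3 + 16.7665/(1+0.0909)^4 + 278.7197/(1+0.0909)^4 = 240.0902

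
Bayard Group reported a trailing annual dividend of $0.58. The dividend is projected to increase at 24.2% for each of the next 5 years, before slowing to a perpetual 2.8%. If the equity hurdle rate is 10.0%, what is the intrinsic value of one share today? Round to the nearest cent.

$19.43

Two-stage DDM. Project D₁…D_5 at 0.242, terminal growth 0.028, discount at r = 0.1.
D_1 = 0.7204
D_2 = 0.8947
D_3 = 1.1112
D_4 = 1.3801
D_5 = 1.7141
Terminal value at t=5: TV = D_6/(r−g) = 1.7621/(0.1−0.028) = 24.4735
P₀ = 0.7204/(1+0.1)^1 + 0.8947/(1+0.1)^2 + 1.1112/(1+0.1)^3 + 1.3801/(1+0.1)^4 + 1.7141/(1+0.1)^5 + 24.4735/(1+0.1)^5 = 19.4322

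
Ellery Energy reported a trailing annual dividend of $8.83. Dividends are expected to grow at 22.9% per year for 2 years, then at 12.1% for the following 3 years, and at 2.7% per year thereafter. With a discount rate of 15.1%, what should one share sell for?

$125.18

Three-stage DDM. Project D₁…D_5; terminal Gordon value at t=5 with g = 0.027; discount at r = 0.151.
D_1 = 10.8521
D_2 = 13.3372
D_3 = 14.9510
D_4 = 16.7601
D_5 = 18.7880
TV_5 = 19.2953/(0.151−0.027) = 155.6073
P₀ = Σ Dₜ/(1+r)ᵗ + TV_5/(1+r)^5 = 125.1793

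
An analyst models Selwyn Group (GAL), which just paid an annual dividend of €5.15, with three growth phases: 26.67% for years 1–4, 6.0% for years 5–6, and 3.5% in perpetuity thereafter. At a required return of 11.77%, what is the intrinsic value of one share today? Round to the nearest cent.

Three-stage DDM. Project D₁…D_6; terminal Gordon value at t=6 with g = 0.035; discount at r = 0.1177.
D_1 = 6.5235
D_2 = 8.2633
D_3 = 10.4672
D_4 = 13.2587
D_5 = 14.0543
D_6 = 14.8975
TV_6 = 15.4189/(0.1177−0.035) = 186.4442
P₀ = Σ Dₜ/(1+r)ᵗ + TV_6/(1+r)^6 = 139.7724

€139.77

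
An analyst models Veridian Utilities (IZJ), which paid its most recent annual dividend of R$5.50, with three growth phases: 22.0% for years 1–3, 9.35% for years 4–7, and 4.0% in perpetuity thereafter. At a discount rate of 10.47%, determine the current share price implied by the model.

Three-stage DDM. Project D₁…D_7; terminal Gordon value at t=7 with g = 0.04; discount at r = 0.1047.
D_1 = 6.7100
D_2 = 8.1862
D_3 = 9.9872
D_4 = 10.9210
D_5 = 11.9421
D_6 = 13.0587
D_7 = 14.2796
TV_7 = 14.8508/(0.1047−0.04) = 229.5337
P₀ = Σ Dₜ/(1+r)ᵗ + TV_7/(1+r)^7 = 163.4029

R$163.40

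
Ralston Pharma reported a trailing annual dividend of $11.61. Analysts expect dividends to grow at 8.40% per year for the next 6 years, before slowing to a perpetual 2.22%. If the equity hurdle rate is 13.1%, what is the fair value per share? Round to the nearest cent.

$144.76

Two-stage DDM. Project D₁…D_6 at 0.084, terminal growth 0.0222, discount at r = 0.131.
D_1 = 12.5852
D_2 = 13.6424
D_3 = 14.7884
D_4 = 16.0306
D_5 = 17.3772
D_6 = 18.8368
Terminal value at t=6: TV = D_7/(r−g) = 19.2550/(0.131−0.0222) = 176.9762
P₀ = 12.5852/(1+0.131)^1 + 13.6424/(1+0.131)^2 + 14.7884/(1+0.131)^3 + 16.0306/(1+0.131)^4 + 17.3772/(1+0.131)^5 + 18.8368/(1+0.131)^6 + 176.9762/(1+0.131)^6 = 144.7565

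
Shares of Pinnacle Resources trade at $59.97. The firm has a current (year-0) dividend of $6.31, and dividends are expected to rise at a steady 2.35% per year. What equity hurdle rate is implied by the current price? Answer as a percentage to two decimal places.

13.12%

Rearranging the constant-growth DDM: r = D₁/P₀ + g.
D₁ = 6.31 × (1 + 0.0235) = 6.4583.
r = 6.4583 / 59.97 + 0.0235 = 0.10769 + 0.0235 = 0.13119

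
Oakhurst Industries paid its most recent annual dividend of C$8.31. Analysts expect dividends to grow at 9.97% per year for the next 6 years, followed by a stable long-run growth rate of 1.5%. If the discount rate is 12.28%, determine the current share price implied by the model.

C$115.46

Two-stage DDM. Project D₁…D_6 at 0.0997, terminal growth 0.015, discount at r = 0.1228.
D_1 = 9.1385
D_2 = 10.0496
D_3 = 11.0516
D_4 = 12.1534
D_5 = 13.3651
D_6 = 14.6976
Terminal value at t=6: TV = D_7/(r−g) = 14.9181/(0.1228−0.015) = 138.3865
P₀ = 9.1385/(1+0.1228)^1 + 10.0496/(1+0.1228)^2 + 11.0516/(1+0.1228)^3 + 12.1534/(1+0.1228)^4 + 13.3651/(1+0.1228)^5 + 14.6976/(1+0.1228)^6 + 138.3865/(1+0.1228)^6 = 115.4587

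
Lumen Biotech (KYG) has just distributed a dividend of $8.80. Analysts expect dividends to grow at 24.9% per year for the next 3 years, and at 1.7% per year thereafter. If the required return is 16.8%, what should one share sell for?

Two-stage DDM. Project D₁…D_3 at 0.249, terminal growth 0.017, discount at r = 0.168.
D_1 = 10.9912
D_2 = 13.7280
D_3 = 17.1463
Terminal value at t=3: TV = D_4/(r−g) = 17.4378/(0.168−0.017) = 115.4819
P₀ = 10.9912/(1+0.168)^1 + 13.7280/(1+0.168)^2 + 17.1463/(1+0.168)^3 + 115.4819/(1+0.168)^3 = 102.7084

$102.71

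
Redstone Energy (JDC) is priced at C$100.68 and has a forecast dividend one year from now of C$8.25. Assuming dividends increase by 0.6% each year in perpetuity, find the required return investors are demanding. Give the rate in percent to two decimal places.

Rearranging the constant-growth DDM: r = D₁/P₀ + g.
r = 8.2500 / 100.68 + 0.006 = 0.08194 + 0.006 = 0.08794

8.79%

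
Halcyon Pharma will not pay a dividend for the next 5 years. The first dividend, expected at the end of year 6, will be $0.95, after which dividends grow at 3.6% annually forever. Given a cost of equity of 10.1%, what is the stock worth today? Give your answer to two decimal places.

$9.03

Deferred-dividend DDM. At t=5 the remaining stream is a growing perpetuity with first payment D_6 = 0.95.
V_5 = D_6/(r−g) = 0.95/(0.101−0.036) = 14.6154
P₀ = V_5/(1+r)^5 = 14.6154/(1+0.101)^5 = 9.0339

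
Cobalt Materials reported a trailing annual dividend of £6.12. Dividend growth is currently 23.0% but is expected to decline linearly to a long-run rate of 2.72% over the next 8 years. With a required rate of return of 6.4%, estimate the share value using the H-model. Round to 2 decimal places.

H-model: P₀ = D₀[(1+g_L) + H(g_S−g_L)]/(r−g_L), with H = 8/2 = 4.
P₀ = 6.12 × [(1+0.0272) + 4×(0.23−0.0272)] / (0.064−0.0272)
   = 6.12 × 1.8384 / 0.0368 = 305.7339

£305.73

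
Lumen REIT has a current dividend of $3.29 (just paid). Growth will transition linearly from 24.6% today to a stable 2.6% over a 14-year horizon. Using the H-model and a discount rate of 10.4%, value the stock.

H-model: P₀ = D₀[(1+g_L) + H(g_S−g_L)]/(r−g_L), with H = 14/2 = 7.
P₀ = 3.29 × [(1+0.026) + 7×(0.246−0.026)] / (0.104−0.026)
   = 3.29 × 2.5660 / 0.078 = 108.2326

$108.23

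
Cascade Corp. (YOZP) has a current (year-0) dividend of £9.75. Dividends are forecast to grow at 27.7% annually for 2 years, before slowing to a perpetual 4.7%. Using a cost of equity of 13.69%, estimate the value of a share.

£166.51

Two-stage DDM. Project D₁…D_2 at 0.277, terminal growth 0.047, discount at r = 0.1369.
D_1 = 12.4507
D_2 = 15.8996
Terminal value at t=2: TV = D_3/(r−g) = 16.6469/(0.1369−0.047) = 185.1712
P₀ = 12.4507/(1+0.1369)^1 + 15.8996/(1+0.1369)^2 + 185.1712/(1+0.1369)^2 = 166.5138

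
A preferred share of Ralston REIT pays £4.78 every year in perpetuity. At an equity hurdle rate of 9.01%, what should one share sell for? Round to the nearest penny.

Zero-growth DDM (perpetuity): P₀ = D/r = 4.78 / 0.0901 = 53.0522

£53.05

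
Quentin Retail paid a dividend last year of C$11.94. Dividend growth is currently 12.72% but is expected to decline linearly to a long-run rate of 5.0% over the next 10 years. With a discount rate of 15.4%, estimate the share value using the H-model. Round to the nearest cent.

C$164.86

H-model: P₀ = D₀[(1+g_L) + H(g_S−g_L)]/(r−g_L), with H = 10/2 = 5.
P₀ = 11.94 × [(1+0.05) + 5×(0.1272−0.05)] / (0.154−0.05)
   = 11.94 × 1.4360 / 0.104 = 164.8638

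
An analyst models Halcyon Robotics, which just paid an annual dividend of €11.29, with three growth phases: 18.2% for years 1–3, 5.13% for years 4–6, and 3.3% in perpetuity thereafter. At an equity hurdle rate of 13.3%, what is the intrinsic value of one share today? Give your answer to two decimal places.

€175.85

Three-stage DDM. Project D₁…D_6; terminal Gordon value at t=6 with g = 0.033; discount at r = 0.133.
D_1 = 13.3448
D_2 = 15.7735
D_3 = 18.6443
D_4 = 19.6008
D_5 = 20.6063
D_6 = 21.6634
TV_6 = 22.3783/(0.133−0.033) = 223.7828
P₀ = Σ Dₜ/(1+r)ᵗ + TV_6/(1+r)^6 = 175.8484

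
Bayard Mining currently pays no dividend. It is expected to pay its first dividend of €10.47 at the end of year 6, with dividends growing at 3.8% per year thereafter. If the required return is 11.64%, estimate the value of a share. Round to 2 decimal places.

Deferred-dividend DDM. At t=5 the remaining stream is a growing perpetuity with first payment D_6 = 10.47.
V_5 = D_6/(r−g) = 10.47/(0.1164−0.038) = 133.5459
P₀ = V_5/(1+r)^5 = 133.5459/(1+0.1164)^5 = 77.0072

€77.01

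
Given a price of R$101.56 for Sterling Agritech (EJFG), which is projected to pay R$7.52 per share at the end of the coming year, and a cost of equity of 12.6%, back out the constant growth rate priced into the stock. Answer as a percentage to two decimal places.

From P₀ = D₁/(r − g), the implied growth is g = r − D₁/P₀.
g = 0.126 − 7.52/101.56 = 0.126 − 0.07404 = 0.05196

5.20%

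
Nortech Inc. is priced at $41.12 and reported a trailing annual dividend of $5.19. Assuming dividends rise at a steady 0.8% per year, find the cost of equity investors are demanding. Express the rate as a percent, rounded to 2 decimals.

Rearranging the constant-growth DDM: r = D₁/P₀ + g.
D₁ = 5.19 × (1 + 0.008) = 5.2315.
r = 5.2315 / 41.12 + 0.008 = 0.12723 + 0.008 = 0.13523

13.52%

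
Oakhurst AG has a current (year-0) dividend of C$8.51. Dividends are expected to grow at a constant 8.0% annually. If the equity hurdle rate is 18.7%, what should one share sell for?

Gordon growth model: P₀ = D₁/(r − g). D₁ = 8.51 × (1 + 0.08) = 9.1908.
P₀ = 9.1908 / (0.187 − 0.08) = 9.1908 / 0.107 = 85.8953

C$85.90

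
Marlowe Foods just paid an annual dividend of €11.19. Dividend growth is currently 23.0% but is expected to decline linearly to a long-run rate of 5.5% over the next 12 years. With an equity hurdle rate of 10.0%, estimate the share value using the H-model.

€523.44

H-model: P₀ = D₀[(1+g_L) + H(g_S−g_L)]/(r−g_L), with H = 12/2 = 6.
P₀ = 11.19 × [(1+0.055) + 6×(0.23−0.055)] / (0.1−0.055)
   = 11.19 × 2.1050 / 0.045 = 523.4433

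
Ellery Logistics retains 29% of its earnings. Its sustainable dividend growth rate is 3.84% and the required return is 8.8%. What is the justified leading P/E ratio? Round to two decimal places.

Payout ratio b = 1 − 0.29 = 0.71.
Justified leading P/E = b/(r−g) = 0.71/(0.088−0.0384) = 14.3145

14.31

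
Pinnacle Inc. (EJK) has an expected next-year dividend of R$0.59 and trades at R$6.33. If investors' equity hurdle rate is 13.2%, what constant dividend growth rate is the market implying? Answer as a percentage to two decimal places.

From P₀ = D₁/(r − g), the implied growth is g = r − D₁/P₀.
g = 0.132 − 0.59/6.33 = 0.132 − 0.09321 = 0.03879

3.88%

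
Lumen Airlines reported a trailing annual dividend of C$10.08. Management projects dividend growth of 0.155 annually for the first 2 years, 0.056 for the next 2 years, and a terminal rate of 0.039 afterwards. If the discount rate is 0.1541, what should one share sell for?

Three-stage DDM. Project D₁…D_4; terminal Gordon value at t=4 with g = 0.039; discount at r = 0.1541.
D_1 = 11.6424
D_2 = 13.4470
D_3 = 14.2000
D_4 = 14.9952
TV_4 = 15.5800/(0.1541−0.039) = 135.3607
P₀ = Σ Dₜ/(1+r)ᵗ + TV_4/(1+r)^4 = 114.1725

C$114.17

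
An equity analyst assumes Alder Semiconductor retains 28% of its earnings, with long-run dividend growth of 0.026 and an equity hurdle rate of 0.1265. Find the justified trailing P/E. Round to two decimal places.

Payout ratio b = 1 − 0.28 = 0.72.
Justified trailing P/E = b(1+g)/(r−g) = 0.72×(1+0.026)/(0.1265−0.026) = 7.3504

7.35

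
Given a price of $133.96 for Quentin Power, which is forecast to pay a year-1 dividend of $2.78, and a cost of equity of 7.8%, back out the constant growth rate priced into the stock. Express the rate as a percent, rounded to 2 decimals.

From P₀ = D₁/(r − g), the implied growth is g = r − D₁/P₀.
g = 0.078 − 2.78/133.96 = 0.078 − 0.02075 = 0.05725

5.72%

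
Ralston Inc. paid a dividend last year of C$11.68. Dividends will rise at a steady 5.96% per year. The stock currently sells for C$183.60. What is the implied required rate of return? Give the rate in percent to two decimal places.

12.70%

Rearranging the constant-growth DDM: r = D₁/P₀ + g.
D₁ = 11.68 × (1 + 0.0596) = 12.3761.
r = 12.3761 / 183.60 + 0.0596 = 0.06741 + 0.0596 = 0.12701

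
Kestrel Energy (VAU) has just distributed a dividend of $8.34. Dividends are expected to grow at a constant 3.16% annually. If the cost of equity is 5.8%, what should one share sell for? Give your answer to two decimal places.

Gordon growth model: P₀ = D₁/(r − g). D₁ = 8.34 × (1 + 0.0316) = 8.6035.
P₀ = 8.6035 / (0.058 − 0.0316) = 8.6035 / 0.0264 = 325.8918

$325.89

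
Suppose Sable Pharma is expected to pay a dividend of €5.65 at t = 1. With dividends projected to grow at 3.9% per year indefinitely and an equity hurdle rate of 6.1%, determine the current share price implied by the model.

Gordon growth model: P₀ = D₁/(r − g), with D₁ = 5.65 given directly.
P₀ = 5.6500 / (0.061 − 0.039) = 5.6500 / 0.022 = 256.8182

€256.82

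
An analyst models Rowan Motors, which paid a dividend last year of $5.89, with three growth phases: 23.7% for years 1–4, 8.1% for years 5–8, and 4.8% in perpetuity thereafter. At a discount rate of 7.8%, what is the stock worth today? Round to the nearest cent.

Three-stage DDM. Project D₁…D_8; terminal Gordon value at t=8 with g = 0.048; discount at r = 0.078.
D_1 = 7.2859
D_2 = 9.0127
D_3 = 11.1487
D_4 = 13.7909
D_5 = 14.9080
D_6 = 16.1156
D_7 = 17.4209
D_8 = 18.8320
TV_8 = 19.7360/(0.078−0.048) = 657.8652
P₀ = Σ Dₜ/(1+r)ᵗ + TV_8/(1+r)^8 = 435.4937

$435.49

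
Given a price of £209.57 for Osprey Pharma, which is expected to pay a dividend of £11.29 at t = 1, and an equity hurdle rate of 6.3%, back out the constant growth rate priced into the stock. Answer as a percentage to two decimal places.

0.91%

From P₀ = D₁/(r − g), the implied growth is g = r − D₁/P₀.
g = 0.063 − 11.29/209.57 = 0.063 − 0.05387 = 0.00913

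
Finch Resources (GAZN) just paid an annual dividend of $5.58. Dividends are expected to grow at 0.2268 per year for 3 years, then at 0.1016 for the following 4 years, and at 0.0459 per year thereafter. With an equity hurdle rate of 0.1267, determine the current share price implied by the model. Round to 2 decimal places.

Three-stage DDM. Project D₁…D_7; terminal Gordon value at t=7 with g = 0.0459; discount at r = 0.1267.
D_1 = 6.8455
D_2 = 8.3981
D_3 = 10.3028
D_4 = 11.3496
D_5 = 12.5027
D_6 = 13.7730
D_7 = 15.1723
TV_7 = 15.8687/(0.1267−0.0459) = 196.3948
P₀ = Σ Dₜ/(1+r)ᵗ + TV_7/(1+r)^7 = 132.3447

$132.34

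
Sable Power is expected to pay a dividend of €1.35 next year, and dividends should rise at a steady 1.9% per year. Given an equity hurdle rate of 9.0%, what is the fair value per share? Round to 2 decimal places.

Gordon growth model: P₀ = D₁/(r − g), with D₁ = 1.35 given directly.
P₀ = 1.3500 / (0.09 − 0.019) = 1.3500 / 0.071 = 19.0141

€19.01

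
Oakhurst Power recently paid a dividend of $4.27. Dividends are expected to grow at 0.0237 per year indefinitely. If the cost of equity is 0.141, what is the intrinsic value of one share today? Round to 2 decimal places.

$37.27

Gordon growth model: P₀ = D₁/(r − g). D₁ = 4.27 × (1 + 0.0237) = 4.3712.
P₀ = 4.3712 / (0.141 − 0.0237) = 4.3712 / 0.1173 = 37.2651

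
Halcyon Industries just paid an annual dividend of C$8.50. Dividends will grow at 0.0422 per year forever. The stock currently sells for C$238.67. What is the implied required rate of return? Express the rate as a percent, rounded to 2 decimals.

7.93%

Rearranging the constant-growth DDM: r = D₁/P₀ + g.
D₁ = 8.50 × (1 + 0.0422) = 8.8587.
r = 8.8587 / 238.67 + 0.0422 = 0.03712 + 0.0422 = 0.07932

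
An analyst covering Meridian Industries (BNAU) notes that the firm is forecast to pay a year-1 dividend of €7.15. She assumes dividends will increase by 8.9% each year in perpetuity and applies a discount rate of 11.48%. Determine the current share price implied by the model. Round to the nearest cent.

€277.13

Gordon growth model: P₀ = D₁/(r − g), with D₁ = 7.15 given directly.
P₀ = 7.1500 / (0.1148 − 0.089) = 7.1500 / 0.0258 = 277.1318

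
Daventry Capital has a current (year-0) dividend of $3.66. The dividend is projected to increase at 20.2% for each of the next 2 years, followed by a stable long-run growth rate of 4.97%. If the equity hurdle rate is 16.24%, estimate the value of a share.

$44.15

Two-stage DDM. Project D₁…D_2 at 0.202, terminal growth 0.0497, discount at r = 0.1624.
D_1 = 4.3993
D_2 = 5.2880
Terminal value at t=2: TV = D_3/(r−g) = 5.5508/(0.1624−0.0497) = 49.2528
P₀ = 4.3993/(1+0.1624)^1 + 5.2880/(1+0.1624)^2 + 49.2528/(1+0.1624)^2 = 44.1502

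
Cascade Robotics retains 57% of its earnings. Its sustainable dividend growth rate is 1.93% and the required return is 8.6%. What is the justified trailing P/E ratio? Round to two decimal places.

Payout ratio b = 1 − 0.57 = 0.43.
Justified trailing P/E = b(1+g)/(r−g) = 0.43×(1+0.0193)/(0.086−0.0193) = 6.5712

6.57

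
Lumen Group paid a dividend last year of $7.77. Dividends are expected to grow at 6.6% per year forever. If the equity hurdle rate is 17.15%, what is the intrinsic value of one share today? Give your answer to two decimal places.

Gordon growth model: P₀ = D₁/(r − g). D₁ = 7.77 × (1 + 0.066) = 8.2828.
P₀ = 8.2828 / (0.1715 − 0.066) = 8.2828 / 0.1055 = 78.5101

$78.51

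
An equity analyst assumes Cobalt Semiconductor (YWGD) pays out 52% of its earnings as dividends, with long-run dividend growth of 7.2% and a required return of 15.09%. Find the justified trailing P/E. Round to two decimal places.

7.07

Justified trailing P/E = b(1+g)/(r−g) = 0.52×(1+0.072)/(0.1509−0.072) = 7.0651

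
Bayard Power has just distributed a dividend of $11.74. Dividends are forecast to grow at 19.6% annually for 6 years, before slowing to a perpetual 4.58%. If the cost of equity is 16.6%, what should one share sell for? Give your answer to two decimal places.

Two-stage DDM. Project D₁…D_6 at 0.196, terminal growth 0.0458, discount at r = 0.166.
D_1 = 14.0410
D_2 = 16.7931
D_3 = 20.0845
D_4 = 24.0211
D_5 = 28.7292
D_6 = 34.3602
Terminal value at t=6: TV = D_7/(r−g) = 35.9339/(0.166−0.0458) = 298.9505
P₀ = 14.0410/(1+0.166)^1 + 16.7931/(1+0.166)^2 + 20.0845/(1+0.166)^3 + 24.0211/(1+0.166)^4 + 28.7292/(1+0.166)^5 + 34.3602/(1+0.166)^6 + 298.9505/(1+0.166)^6 = 196.0243

$196.02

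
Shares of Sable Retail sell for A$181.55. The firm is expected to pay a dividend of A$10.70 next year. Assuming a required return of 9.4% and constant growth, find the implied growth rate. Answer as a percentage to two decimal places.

From P₀ = D₁/(r − g), the implied growth is g = r − D₁/P₀.
g = 0.094 − 10.70/181.55 = 0.094 − 0.05894 = 0.03506

3.51%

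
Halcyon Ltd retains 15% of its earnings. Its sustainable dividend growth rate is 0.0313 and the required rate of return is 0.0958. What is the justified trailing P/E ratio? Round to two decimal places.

13.59

Payout ratio b = 1 − 0.15 = 0.85.
Justified trailing P/E = b(1+g)/(r−g) = 0.85×(1+0.0313)/(0.0958−0.0313) = 13.5908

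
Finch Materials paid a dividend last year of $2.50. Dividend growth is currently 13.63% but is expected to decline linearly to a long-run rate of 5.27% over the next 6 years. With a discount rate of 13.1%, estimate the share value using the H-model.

$41.62

H-model: P₀ = D₀[(1+g_L) + H(g_S−g_L)]/(r−g_L), with H = 6/2 = 3.
P₀ = 2.50 × [(1+0.0527) + 3×(0.1363−0.0527)] / (0.131−0.0527)
   = 2.50 × 1.3035 / 0.0783 = 41.6188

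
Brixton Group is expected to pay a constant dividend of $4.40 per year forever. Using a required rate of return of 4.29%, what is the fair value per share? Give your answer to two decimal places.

$102.56

Zero-growth DDM (perpetuity): P₀ = D/r = 4.40 / 0.0429 = 102.5641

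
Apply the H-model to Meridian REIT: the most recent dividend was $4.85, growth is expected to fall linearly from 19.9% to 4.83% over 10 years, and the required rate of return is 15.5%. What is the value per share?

$81.90

H-model: P₀ = D₀[(1+g_L) + H(g_S−g_L)]/(r−g_L), with H = 10/2 = 5.
P₀ = 4.85 × [(1+0.0483) + 5×(0.199−0.0483)] / (0.155−0.0483)
   = 4.85 × 1.8018 / 0.1067 = 81.9000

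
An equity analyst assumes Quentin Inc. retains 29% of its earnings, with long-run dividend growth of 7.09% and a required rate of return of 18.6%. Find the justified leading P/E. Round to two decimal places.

6.17

Payout ratio b = 1 − 0.29 = 0.71.
Justified leading P/E = b/(r−g) = 0.71/(0.186−0.0709) = 6.1685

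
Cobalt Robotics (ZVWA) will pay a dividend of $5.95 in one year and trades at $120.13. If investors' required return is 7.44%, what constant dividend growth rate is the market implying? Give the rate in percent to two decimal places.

From P₀ = D₁/(r − g), the implied growth is g = r − D₁/P₀.
g = 0.0744 − 5.95/120.13 = 0.0744 − 0.04953 = 0.02487

2.49%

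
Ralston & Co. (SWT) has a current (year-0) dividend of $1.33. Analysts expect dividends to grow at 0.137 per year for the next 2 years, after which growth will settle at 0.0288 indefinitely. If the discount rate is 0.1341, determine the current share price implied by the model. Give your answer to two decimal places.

Two-stage DDM. Project D₁…D_2 at 0.137, terminal growth 0.0288, discount at r = 0.1341.
D_1 = 1.5122
D_2 = 1.7194
Terminal value at t=2: TV = D_3/(r−g) = 1.7689/(0.1341−0.0288) = 16.7987
P₀ = 1.5122/(1+0.1341)^1 + 1.7194/(1+0.1341)^2 + 16.7987/(1+0.1341)^2 = 15.7311

$15.73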